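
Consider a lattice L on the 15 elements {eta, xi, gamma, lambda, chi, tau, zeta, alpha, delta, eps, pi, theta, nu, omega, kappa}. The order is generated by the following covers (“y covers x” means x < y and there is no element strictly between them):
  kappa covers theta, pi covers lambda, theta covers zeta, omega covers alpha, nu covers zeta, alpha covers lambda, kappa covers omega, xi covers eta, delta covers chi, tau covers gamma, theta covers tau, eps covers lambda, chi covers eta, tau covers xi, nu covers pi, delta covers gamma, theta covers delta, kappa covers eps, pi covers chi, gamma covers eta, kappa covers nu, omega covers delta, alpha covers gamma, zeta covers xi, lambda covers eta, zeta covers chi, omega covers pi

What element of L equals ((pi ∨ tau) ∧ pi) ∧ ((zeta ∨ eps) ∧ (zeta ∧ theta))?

chi

pi ∨ tau = kappa
kappa ∧ pi = pi
zeta ∨ eps = kappa
zeta ∧ theta = zeta
kappa ∧ zeta = zeta
pi ∧ zeta = chi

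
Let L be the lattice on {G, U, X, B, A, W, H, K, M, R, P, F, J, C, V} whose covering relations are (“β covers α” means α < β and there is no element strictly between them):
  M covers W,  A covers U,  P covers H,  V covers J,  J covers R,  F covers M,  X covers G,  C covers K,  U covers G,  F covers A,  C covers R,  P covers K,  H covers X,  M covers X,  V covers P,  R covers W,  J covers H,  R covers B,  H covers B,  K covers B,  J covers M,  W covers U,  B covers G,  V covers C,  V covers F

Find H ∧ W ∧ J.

G

Common lower bounds of {H, W, J}: G.
The greatest among these is G.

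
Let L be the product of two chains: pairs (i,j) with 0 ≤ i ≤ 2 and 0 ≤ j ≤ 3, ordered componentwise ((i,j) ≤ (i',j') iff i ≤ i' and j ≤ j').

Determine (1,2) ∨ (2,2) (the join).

(2,2)

In a product of chains, the join is componentwise max, giving (2,2).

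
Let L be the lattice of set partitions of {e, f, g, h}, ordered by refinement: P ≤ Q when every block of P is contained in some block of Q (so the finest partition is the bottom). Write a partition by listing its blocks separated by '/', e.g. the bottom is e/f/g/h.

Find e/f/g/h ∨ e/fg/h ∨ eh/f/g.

eh/fg

The join of e/f/g/h, e/fg/h, eh/f/g merges any blocks that overlap across the partitions, giving eh/fg.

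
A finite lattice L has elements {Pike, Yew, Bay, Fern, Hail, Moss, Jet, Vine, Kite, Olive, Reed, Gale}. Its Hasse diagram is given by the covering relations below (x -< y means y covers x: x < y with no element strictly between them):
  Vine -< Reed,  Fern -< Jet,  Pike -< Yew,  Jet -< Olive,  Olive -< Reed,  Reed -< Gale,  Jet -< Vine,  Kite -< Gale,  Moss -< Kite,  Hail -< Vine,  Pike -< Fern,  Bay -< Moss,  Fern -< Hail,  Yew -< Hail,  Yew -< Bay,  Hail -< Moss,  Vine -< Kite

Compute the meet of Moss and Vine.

Hail

Common lower bounds of {Moss, Vine}: Fern, Hail, Pike, Yew.
The greatest among these is Hail.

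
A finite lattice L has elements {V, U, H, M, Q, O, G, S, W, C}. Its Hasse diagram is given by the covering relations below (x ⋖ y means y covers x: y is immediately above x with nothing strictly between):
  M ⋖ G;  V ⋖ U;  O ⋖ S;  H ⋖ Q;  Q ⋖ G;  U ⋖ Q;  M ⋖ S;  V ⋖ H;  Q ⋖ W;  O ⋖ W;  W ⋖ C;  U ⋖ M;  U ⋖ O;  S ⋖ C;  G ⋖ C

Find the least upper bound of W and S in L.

Common upper bounds of {W, S}: C.
The least among these is C.

C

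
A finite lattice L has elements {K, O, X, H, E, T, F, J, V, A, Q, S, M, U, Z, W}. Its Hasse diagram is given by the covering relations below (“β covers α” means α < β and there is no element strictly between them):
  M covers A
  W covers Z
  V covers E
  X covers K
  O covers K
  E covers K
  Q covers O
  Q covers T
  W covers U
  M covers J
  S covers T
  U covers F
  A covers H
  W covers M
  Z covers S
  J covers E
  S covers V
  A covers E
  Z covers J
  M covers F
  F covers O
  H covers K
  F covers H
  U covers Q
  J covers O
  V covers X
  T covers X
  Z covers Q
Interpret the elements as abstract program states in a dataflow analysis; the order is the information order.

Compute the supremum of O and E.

Common upper bounds of {O, E}: J, M, W, Z.
The least among these is J.

J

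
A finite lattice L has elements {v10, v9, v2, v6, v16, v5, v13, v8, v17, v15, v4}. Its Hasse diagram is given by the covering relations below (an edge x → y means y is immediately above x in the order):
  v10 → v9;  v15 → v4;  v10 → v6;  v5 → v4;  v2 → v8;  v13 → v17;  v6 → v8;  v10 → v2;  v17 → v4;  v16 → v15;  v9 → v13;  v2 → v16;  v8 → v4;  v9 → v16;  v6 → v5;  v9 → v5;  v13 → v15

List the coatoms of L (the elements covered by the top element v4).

The coatoms are exactly the elements covered by v4: v15, v17, v5, v8.

v15, v17, v5, v8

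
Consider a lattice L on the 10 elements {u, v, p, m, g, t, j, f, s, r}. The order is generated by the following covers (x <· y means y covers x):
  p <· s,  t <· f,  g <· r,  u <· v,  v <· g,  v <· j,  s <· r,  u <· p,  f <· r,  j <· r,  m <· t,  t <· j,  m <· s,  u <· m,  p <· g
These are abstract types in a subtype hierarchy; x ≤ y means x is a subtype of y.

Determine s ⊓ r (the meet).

s

Common lower bounds of {s, r}: m, p, s, u.
The greatest among these is s.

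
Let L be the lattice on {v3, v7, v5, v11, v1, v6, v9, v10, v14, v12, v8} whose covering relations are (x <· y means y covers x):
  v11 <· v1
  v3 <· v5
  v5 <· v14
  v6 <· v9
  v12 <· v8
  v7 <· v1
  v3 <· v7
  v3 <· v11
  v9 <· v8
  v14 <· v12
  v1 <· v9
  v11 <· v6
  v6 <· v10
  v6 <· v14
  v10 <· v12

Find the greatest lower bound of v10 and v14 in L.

v6

Common lower bounds of {v10, v14}: v11, v3, v6.
The greatest among these is v6.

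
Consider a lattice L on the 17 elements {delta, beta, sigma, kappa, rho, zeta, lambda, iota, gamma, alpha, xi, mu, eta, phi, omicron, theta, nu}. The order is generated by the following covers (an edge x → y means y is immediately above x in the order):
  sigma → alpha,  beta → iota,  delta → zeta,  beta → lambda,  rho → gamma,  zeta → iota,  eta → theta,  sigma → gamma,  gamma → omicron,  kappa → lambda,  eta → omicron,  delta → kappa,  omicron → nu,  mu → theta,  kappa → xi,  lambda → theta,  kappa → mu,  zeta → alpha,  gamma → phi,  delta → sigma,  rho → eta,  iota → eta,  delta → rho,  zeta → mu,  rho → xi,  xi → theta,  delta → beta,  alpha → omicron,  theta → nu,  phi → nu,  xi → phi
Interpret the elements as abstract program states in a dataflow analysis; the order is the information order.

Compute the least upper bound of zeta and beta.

Common upper bounds of {zeta, beta}: eta, iota, nu, omicron, theta.
The least among these is iota.

iota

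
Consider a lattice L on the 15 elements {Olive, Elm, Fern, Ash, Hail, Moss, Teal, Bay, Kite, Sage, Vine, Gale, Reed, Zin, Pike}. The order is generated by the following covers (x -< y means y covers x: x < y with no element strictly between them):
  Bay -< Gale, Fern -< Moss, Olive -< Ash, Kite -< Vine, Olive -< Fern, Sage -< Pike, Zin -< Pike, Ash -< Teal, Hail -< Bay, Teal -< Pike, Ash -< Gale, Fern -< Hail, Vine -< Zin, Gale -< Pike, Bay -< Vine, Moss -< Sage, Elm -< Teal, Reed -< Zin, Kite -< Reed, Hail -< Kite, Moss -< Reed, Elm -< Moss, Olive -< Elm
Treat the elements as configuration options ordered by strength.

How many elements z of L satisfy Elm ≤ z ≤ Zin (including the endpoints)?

4

The interval [Elm, Zin] = {Elm, Moss, Reed, Zin}, which has 4 elements.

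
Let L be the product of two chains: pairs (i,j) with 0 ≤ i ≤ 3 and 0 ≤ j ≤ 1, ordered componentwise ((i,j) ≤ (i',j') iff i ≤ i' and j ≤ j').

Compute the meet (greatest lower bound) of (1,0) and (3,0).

(1,0)

Common lower bounds of {(1,0), (3,0)}: (0,0), (1,0).
The greatest among these is (1,0).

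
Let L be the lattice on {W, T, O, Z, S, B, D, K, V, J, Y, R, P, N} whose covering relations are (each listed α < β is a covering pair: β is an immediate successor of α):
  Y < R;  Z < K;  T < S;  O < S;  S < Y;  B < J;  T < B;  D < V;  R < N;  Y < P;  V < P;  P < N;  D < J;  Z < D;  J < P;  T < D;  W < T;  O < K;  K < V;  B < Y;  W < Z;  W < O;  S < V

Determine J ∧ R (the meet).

B

Common lower bounds of {J, R}: B, T, W.
The greatest among these is B.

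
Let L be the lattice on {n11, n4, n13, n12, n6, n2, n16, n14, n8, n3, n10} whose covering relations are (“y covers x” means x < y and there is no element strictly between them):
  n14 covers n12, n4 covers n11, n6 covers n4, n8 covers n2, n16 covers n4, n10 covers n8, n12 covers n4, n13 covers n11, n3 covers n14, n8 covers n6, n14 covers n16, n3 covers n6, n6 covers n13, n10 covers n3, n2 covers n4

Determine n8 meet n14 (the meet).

Common lower bounds of {n8, n14}: n11, n4.
The greatest among these is n4.

n4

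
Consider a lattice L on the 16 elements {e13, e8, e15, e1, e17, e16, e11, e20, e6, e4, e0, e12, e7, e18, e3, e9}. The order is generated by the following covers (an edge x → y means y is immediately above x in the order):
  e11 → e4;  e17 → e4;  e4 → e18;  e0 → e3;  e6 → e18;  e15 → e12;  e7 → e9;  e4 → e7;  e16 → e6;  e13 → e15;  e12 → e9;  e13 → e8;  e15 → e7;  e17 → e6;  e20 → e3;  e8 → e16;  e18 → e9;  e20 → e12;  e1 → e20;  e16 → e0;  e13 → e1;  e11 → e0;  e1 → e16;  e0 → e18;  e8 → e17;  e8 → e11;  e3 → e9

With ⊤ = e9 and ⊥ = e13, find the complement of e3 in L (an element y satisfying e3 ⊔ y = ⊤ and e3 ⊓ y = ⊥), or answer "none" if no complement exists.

e15

Need y with e3 ∨ y = e9 and e3 ∧ y = e13.
Checking each element gives: e15.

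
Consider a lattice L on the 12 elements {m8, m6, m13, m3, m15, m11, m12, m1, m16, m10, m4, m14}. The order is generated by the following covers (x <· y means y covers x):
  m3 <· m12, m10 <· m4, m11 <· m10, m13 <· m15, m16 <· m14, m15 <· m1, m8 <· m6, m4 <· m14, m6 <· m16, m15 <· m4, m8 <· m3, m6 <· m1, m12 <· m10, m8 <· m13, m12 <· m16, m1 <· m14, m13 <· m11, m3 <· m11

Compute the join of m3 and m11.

m11

Common upper bounds of {m3, m11}: m10, m11, m14, m4.
The least among these is m11.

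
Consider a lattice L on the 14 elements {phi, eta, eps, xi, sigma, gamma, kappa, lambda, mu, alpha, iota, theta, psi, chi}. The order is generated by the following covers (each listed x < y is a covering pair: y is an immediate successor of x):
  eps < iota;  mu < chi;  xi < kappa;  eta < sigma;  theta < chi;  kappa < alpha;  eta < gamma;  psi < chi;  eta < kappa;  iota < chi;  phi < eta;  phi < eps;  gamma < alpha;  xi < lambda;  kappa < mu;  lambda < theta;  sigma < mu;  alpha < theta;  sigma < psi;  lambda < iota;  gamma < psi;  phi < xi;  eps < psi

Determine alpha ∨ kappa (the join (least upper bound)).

Common upper bounds of {alpha, kappa}: alpha, chi, theta.
The least among these is alpha.

alpha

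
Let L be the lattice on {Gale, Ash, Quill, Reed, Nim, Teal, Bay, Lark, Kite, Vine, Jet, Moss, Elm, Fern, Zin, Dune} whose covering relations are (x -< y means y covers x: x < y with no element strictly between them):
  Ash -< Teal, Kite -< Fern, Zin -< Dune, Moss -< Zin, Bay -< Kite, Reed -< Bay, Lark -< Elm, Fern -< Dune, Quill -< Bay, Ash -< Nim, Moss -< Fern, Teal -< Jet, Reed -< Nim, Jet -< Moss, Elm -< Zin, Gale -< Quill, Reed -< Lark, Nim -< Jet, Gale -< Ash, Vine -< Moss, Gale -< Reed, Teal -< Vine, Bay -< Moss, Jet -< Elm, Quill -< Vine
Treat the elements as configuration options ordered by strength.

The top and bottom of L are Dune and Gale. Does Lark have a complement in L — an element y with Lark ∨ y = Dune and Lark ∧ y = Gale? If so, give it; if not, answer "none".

none

For every candidate y, either Lark ∨ y ≠ Dune or Lark ∧ y ≠ Gale; no complement exists.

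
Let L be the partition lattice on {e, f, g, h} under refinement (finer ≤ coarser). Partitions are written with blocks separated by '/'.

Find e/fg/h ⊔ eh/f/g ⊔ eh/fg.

eh/fg

The join of e/fg/h, eh/f/g, eh/fg merges any blocks that overlap across the partitions, giving eh/fg.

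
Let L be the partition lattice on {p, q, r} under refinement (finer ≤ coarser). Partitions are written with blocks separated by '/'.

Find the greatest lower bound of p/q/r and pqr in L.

The meet (common refinement) of p/q/r and pqr intersects blocks pairwise, giving p/q/r.

p/q/r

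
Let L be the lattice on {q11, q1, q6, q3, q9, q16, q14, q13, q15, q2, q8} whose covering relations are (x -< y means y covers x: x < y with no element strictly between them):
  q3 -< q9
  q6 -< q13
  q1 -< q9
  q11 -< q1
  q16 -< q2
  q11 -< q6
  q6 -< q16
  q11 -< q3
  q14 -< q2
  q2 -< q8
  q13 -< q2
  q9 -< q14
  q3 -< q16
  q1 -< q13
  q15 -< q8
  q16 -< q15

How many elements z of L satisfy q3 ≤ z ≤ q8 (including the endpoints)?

7

The interval [q3, q8] = {q14, q15, q16, q2, q3, q8, q9}, which has 7 elements.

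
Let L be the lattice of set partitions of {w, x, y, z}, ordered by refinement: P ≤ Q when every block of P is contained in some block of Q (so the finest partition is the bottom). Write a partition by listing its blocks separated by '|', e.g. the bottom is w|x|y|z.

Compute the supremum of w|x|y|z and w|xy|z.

w|xy|z

Common upper bounds of {w|x|y|z, w|xy|z}: wxyz, wxy|z, wz|xy, w|xyz, w|xy|z.
The least among these is w|xy|z.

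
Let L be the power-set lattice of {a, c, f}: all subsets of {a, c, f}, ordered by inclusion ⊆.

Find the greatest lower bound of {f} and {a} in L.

Under ⊆, meet is intersection: {f} ∩ {a} = ∅.

∅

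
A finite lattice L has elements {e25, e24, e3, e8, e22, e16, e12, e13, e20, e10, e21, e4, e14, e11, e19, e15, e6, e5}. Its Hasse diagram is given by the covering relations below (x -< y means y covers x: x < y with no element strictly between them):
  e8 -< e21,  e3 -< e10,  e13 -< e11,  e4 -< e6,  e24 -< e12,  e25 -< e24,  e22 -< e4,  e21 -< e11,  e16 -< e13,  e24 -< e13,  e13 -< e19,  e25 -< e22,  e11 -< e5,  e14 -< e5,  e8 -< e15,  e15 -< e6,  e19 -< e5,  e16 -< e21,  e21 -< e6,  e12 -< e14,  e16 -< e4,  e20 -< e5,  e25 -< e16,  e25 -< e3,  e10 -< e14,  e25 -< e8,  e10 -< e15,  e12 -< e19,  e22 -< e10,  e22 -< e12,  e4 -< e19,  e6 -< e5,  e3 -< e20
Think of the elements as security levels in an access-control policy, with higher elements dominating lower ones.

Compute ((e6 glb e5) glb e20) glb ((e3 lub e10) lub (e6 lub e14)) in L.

e3

e6 ∧ e5 = e6
e6 ∧ e20 = e3
e3 ∨ e10 = e10
e6 ∨ e14 = e5
e10 ∨ e5 = e5
e3 ∧ e5 = e3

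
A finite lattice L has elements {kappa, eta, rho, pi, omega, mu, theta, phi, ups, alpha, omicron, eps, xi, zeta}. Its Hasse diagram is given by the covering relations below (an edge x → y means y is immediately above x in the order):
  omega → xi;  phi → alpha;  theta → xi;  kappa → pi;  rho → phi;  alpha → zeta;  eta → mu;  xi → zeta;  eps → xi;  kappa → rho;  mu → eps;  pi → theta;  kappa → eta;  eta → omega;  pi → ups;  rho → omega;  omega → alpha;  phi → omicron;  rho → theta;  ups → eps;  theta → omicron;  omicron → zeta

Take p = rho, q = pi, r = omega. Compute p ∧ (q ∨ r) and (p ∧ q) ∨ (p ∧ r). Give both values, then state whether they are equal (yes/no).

q ∨ r = xi, so p ∧ (q ∨ r) = rho ∧ xi = rho.
p ∧ q = kappa and p ∧ r = rho, so (p ∧ q) ∨ (p ∧ r) = kappa ∨ rho = rho.
Equal: yes.

rho; rho; yes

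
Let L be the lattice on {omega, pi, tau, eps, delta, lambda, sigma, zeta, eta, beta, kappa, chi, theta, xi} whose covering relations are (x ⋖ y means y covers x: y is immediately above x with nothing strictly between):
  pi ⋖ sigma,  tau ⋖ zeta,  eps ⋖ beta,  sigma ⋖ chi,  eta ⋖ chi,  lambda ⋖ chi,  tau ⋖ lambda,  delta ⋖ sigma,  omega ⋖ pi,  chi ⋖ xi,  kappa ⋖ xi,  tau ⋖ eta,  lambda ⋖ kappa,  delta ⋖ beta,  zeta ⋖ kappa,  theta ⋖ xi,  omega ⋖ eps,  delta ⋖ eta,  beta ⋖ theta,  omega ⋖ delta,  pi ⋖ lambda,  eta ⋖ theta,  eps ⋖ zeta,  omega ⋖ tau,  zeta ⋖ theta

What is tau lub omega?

Common upper bounds of {tau, omega}: chi, eta, kappa, lambda, tau, theta, xi, zeta.
The least among these is tau.

tau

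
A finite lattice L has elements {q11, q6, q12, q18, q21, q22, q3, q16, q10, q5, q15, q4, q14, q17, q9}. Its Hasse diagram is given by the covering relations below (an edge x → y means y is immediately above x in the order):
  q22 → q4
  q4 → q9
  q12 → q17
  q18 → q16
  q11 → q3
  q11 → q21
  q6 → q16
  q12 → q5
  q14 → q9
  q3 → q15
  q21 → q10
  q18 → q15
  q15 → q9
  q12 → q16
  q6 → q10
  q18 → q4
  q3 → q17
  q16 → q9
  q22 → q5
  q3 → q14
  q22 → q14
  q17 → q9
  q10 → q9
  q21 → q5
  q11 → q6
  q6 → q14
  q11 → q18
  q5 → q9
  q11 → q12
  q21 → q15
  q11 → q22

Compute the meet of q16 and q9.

Common lower bounds of {q16, q9}: q11, q12, q16, q18, q6.
The greatest among these is q16.

q16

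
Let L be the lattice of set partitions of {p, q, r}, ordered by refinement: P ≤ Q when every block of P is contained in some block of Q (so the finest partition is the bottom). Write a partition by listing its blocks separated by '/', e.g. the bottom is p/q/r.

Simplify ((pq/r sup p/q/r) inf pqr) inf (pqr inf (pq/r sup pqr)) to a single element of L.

pq/r ∨ p/q/r = pq/r
pq/r ∧ pqr = pq/r
pq/r ∨ pqr = pqr
pqr ∧ pqr = pqr
pq/r ∧ pqr = pq/r

pq/r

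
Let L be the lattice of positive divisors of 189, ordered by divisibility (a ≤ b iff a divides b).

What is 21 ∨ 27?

189

In the divisibility order, the join is the least common multiple: lcm(21, 27) = 189.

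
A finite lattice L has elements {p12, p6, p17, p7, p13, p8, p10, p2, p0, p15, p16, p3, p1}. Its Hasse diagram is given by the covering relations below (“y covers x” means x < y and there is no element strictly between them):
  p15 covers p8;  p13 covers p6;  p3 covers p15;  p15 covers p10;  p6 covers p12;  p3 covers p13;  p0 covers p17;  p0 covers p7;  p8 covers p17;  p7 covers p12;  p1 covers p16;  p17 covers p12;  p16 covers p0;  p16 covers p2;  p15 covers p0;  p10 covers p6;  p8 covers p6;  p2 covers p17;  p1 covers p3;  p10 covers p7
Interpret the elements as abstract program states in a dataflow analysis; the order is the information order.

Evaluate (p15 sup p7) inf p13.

p15 ∨ p7 = p15
p15 ∧ p13 = p6

p6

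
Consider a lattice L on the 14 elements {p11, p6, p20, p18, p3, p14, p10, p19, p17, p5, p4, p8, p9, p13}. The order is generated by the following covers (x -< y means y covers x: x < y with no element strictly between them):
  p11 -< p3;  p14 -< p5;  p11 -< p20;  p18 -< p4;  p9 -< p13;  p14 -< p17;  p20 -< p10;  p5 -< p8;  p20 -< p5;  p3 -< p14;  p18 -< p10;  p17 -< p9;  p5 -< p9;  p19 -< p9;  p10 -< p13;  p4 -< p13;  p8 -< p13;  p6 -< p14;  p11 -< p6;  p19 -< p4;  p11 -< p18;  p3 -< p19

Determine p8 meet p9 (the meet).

Common lower bounds of {p8, p9}: p11, p14, p20, p3, p5, p6.
The greatest among these is p5.

p5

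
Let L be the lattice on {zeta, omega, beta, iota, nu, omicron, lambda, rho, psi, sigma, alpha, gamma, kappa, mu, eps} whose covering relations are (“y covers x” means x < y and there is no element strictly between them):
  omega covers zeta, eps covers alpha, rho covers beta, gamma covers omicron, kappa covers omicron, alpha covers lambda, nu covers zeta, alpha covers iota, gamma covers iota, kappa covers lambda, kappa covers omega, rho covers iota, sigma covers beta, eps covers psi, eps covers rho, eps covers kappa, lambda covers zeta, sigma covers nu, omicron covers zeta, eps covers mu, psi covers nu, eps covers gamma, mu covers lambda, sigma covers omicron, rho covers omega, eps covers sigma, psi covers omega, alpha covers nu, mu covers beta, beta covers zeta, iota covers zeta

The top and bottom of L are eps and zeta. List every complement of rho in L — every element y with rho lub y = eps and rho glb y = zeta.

Need y with rho ∨ y = eps and rho ∧ y = zeta.
Checking each element gives: lambda, nu, omicron.

lambda, nu, omicron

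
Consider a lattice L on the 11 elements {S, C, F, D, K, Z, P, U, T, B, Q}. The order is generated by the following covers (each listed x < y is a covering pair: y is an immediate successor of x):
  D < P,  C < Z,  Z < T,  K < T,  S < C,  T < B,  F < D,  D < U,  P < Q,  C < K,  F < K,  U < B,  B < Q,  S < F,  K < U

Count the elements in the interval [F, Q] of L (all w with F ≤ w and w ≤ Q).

8

The interval [F, Q] = {B, D, F, K, P, Q, T, U}, which has 8 elements.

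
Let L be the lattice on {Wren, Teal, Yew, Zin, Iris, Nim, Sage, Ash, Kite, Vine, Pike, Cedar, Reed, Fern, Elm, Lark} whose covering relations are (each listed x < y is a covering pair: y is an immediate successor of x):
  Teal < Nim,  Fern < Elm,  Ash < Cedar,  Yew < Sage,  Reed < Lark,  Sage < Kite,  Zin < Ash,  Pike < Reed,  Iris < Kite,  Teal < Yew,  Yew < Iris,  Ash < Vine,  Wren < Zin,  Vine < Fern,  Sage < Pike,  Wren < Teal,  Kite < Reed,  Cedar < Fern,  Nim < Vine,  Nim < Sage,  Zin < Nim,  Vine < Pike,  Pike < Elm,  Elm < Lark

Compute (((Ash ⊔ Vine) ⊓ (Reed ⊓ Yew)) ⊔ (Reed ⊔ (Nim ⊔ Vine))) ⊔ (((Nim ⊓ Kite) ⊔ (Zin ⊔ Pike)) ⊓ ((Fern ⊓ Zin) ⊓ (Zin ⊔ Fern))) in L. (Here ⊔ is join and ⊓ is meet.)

Ash ∨ Vine = Vine
Reed ∧ Yew = Yew
Vine ∧ Yew = Teal
Nim ∨ Vine = Vine
Reed ∨ Vine = Reed
Teal ∨ Reed = Reed
Nim ∧ Kite = Nim
Zin ∨ Pike = Pike
Nim ∨ Pike = Pike
Fern ∧ Zin = Zin
Zin ∨ Fern = Fern
Zin ∧ Fern = Zin
Pike ∧ Zin = Zin
Reed ∨ Zin = Reed

Reed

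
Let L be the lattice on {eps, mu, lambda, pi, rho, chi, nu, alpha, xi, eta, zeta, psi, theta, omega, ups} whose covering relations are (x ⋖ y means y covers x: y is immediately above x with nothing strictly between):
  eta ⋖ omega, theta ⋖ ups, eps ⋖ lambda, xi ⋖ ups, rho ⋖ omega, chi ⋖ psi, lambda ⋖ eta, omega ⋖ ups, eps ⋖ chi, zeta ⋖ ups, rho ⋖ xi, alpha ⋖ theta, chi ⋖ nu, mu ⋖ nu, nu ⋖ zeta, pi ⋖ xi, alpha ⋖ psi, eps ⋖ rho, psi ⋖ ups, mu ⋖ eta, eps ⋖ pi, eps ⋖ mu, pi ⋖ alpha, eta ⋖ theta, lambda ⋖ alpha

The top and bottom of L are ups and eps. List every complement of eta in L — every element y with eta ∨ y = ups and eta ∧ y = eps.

Need y with eta ∨ y = ups and eta ∧ y = eps.
Checking each element gives: chi, xi.

chi, xi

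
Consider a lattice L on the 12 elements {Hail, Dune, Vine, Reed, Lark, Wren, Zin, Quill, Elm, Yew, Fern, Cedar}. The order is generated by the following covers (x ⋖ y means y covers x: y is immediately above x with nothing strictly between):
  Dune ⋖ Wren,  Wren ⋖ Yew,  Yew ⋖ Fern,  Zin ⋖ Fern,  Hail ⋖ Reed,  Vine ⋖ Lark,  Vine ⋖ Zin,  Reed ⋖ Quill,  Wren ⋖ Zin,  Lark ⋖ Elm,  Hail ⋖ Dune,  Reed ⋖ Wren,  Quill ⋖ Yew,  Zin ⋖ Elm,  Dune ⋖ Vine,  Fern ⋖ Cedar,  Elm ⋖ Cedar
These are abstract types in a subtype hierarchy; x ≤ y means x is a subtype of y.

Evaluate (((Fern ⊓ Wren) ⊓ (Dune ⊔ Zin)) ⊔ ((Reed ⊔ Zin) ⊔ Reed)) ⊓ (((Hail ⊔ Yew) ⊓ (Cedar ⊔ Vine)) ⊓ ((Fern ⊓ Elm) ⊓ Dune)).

Fern ∧ Wren = Wren
Dune ∨ Zin = Zin
Wren ∧ Zin = Wren
Reed ∨ Zin = Zin
Zin ∨ Reed = Zin
Wren ∨ Zin = Zin
Hail ∨ Yew = Yew
Cedar ∨ Vine = Cedar
Yew ∧ Cedar = Yew
Fern ∧ Elm = Zin
Zin ∧ Dune = Dune
Yew ∧ Dune = Dune
Zin ∧ Dune = Dune

Dune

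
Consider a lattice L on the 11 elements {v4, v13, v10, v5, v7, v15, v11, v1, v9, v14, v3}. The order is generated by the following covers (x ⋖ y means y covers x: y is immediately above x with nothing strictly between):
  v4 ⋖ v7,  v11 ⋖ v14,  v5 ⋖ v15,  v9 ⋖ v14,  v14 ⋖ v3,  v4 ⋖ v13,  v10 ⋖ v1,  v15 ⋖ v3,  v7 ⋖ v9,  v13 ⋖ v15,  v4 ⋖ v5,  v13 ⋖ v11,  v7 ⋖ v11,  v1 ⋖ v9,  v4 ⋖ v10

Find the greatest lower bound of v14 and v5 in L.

Common lower bounds of {v14, v5}: v4.
The greatest among these is v4.

v4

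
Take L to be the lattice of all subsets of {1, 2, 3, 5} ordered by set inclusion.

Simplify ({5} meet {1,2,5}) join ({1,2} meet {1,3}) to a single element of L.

{1,5}

{5} ∧ {1,2,5} = {5}
{1,2} ∧ {1,3} = {1}
{5} ∨ {1} = {1,5}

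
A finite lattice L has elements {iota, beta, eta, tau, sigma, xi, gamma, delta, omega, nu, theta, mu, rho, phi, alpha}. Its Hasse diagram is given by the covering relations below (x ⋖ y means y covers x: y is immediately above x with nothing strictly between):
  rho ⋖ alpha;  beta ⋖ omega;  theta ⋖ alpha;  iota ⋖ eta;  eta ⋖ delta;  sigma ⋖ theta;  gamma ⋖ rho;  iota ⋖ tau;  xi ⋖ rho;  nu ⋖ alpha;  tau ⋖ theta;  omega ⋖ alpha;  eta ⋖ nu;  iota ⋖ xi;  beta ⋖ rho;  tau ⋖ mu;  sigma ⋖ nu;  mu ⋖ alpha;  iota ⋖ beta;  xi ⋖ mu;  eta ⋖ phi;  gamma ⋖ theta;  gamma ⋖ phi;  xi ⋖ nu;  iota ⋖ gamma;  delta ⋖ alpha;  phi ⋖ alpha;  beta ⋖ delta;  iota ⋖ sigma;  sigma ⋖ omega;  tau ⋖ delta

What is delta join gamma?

alpha

Common upper bounds of {delta, gamma}: alpha.
The least among these is alpha.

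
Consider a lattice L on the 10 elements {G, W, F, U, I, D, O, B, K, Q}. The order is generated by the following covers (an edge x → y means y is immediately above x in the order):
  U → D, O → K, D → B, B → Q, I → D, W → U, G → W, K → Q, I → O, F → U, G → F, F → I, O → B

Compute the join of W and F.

Common upper bounds of {W, F}: B, D, Q, U.
The least among these is U.

U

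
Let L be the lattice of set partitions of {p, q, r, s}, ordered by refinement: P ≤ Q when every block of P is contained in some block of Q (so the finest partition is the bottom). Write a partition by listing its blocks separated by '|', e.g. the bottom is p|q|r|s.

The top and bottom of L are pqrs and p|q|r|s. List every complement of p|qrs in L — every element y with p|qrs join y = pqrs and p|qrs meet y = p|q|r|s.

pq|r|s, pr|q|s, ps|q|r

Need y with p|qrs ∨ y = pqrs and p|qrs ∧ y = p|q|r|s.
Checking each element gives: pq|r|s, pr|q|s, ps|q|r.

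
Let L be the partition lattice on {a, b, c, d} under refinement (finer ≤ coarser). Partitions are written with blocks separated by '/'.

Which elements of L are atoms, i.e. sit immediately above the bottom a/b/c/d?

The atoms are exactly the elements that cover a/b/c/d: a/b/cd, a/bc/d, a/bd/c, ab/c/d, ac/b/d, ad/b/c.

a/b/cd, a/bc/d, a/bd/c, ab/c/d, ac/b/d, ad/b/c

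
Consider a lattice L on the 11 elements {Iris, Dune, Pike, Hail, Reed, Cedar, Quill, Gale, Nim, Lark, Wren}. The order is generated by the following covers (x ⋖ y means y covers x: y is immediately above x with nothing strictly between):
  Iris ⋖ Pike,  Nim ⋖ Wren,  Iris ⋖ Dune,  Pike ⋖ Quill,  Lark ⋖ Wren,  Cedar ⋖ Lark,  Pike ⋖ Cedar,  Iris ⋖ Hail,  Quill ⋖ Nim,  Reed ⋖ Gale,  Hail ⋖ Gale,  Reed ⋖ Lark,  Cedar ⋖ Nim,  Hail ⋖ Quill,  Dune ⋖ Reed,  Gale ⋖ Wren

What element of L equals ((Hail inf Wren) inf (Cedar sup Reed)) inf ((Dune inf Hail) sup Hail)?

Hail ∧ Wren = Hail
Cedar ∨ Reed = Lark
Hail ∧ Lark = Iris
Dune ∧ Hail = Iris
Iris ∨ Hail = Hail
Iris ∧ Hail = Iris

Iris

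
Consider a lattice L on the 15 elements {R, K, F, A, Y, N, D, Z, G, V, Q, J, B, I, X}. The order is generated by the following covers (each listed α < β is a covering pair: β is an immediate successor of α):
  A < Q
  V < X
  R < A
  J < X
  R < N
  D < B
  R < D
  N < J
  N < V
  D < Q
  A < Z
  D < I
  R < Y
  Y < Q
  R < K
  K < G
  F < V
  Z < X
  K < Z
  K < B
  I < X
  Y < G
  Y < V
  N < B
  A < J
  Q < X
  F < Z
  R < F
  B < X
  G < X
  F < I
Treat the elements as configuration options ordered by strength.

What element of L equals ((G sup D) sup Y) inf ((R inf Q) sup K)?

K

G ∨ D = X
X ∨ Y = X
R ∧ Q = R
R ∨ K = K
X ∧ K = K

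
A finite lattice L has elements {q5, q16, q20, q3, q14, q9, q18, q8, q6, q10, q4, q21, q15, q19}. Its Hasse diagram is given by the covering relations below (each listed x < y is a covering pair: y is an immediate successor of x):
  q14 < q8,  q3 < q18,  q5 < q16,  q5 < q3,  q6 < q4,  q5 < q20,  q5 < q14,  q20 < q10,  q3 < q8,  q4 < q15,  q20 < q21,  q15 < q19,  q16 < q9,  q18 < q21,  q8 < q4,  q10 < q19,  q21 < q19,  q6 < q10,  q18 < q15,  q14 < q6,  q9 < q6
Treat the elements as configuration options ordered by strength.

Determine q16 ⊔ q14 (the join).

q6

Common upper bounds of {q16, q14}: q10, q15, q19, q4, q6.
The least among these is q6.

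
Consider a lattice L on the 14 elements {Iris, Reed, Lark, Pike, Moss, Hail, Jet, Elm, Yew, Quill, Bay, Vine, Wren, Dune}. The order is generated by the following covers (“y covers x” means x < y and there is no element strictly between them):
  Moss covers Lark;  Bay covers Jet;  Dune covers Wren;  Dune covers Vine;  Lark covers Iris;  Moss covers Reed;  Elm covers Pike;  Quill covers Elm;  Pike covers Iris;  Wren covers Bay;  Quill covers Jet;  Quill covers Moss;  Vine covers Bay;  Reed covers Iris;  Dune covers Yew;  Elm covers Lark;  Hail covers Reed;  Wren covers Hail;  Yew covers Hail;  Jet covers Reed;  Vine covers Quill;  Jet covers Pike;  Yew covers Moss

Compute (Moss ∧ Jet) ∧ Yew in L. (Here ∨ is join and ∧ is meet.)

Reed

Moss ∧ Jet = Reed
Reed ∧ Yew = Reed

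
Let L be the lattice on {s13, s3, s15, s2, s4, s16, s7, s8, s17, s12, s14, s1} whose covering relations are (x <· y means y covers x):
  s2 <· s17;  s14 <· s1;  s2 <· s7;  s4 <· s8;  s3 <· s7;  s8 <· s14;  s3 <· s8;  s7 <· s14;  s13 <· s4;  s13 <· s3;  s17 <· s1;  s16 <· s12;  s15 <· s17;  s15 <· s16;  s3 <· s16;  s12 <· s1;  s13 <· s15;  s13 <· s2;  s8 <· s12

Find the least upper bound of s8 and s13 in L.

Common upper bounds of {s8, s13}: s1, s12, s14, s8.
The least among these is s8.

s8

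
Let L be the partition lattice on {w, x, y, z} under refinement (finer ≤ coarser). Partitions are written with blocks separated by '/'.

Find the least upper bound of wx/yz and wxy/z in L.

wxyz

Common upper bounds of {wx/yz, wxy/z}: wxyz.
The least among these is wxyz.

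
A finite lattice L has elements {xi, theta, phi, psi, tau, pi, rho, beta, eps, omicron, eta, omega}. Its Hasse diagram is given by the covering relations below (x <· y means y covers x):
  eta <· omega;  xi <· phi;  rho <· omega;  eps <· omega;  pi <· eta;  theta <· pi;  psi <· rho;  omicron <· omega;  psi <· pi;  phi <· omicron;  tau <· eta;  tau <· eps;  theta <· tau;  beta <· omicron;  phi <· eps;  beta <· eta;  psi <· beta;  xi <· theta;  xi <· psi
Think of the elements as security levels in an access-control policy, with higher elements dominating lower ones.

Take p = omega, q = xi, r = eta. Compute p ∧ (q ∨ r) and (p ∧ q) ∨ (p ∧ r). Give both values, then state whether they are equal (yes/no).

q ∨ r = eta, so p ∧ (q ∨ r) = omega ∧ eta = eta.
p ∧ q = xi and p ∧ r = eta, so (p ∧ q) ∨ (p ∧ r) = xi ∨ eta = eta.
Equal: yes.

eta; eta; yes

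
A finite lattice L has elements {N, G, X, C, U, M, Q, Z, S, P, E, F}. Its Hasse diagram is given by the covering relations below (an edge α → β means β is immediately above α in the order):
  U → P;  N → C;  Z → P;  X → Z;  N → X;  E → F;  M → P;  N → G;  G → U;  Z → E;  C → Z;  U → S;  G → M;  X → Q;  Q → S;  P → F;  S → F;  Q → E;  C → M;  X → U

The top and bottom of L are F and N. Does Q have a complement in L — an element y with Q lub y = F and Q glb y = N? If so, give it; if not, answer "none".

M

Need y with Q ∨ y = F and Q ∧ y = N.
Checking each element gives: M.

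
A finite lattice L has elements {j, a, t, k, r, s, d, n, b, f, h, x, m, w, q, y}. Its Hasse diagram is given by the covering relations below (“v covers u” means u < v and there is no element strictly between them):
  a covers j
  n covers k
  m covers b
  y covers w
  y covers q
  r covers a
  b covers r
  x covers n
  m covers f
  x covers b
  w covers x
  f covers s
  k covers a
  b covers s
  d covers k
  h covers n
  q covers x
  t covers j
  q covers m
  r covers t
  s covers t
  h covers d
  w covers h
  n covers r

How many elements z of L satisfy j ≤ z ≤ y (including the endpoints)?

16

The interval [j, y] = {a, b, d, f, h, j, k, m, n, q, r, s, t, w, x, y}, which has 16 elements.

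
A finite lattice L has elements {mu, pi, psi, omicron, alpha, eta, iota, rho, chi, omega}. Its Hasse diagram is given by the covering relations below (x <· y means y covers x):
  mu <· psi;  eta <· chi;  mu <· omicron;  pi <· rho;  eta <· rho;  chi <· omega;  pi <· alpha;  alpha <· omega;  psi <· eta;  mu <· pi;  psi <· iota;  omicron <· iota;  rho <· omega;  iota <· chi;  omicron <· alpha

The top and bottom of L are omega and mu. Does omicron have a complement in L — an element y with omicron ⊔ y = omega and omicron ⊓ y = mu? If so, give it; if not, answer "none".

rho

Need y with omicron ∨ y = omega and omicron ∧ y = mu.
Checking each element gives: rho.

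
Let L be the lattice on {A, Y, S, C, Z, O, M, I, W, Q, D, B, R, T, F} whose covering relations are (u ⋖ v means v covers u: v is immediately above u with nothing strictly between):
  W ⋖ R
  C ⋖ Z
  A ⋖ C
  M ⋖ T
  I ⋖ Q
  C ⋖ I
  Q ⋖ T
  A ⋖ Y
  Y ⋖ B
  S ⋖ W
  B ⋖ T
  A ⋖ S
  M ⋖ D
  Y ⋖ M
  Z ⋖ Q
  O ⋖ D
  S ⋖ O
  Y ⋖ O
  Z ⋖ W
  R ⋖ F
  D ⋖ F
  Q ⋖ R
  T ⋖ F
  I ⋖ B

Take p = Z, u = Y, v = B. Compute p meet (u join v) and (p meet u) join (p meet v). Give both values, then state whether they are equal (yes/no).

C; C; yes

u join v = B, so p meet (u join v) = Z meet B = C.
p meet u = A and p meet v = C, so (p meet u) join (p meet v) = A join C = C.
Equal: yes.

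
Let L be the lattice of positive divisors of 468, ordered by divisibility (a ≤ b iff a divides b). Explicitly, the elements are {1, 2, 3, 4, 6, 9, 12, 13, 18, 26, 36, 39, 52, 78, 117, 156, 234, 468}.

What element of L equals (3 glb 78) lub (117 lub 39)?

3 ∧ 78 = 3
117 ∨ 39 = 117
3 ∨ 117 = 117

117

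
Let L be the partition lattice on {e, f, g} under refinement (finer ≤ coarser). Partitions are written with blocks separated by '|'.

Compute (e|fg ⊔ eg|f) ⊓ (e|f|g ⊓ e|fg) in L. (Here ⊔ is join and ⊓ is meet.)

e|f|g

e|fg ∨ eg|f = efg
e|f|g ∧ e|fg = e|f|g
efg ∧ e|f|g = e|f|g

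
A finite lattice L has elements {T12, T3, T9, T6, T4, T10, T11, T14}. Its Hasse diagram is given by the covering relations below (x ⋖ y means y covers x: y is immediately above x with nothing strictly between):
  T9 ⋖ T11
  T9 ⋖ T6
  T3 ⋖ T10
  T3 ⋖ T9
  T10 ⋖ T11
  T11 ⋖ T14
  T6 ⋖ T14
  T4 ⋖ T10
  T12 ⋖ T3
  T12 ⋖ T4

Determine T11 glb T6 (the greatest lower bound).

T9

Common lower bounds of {T11, T6}: T12, T3, T9.
The greatest among these is T9.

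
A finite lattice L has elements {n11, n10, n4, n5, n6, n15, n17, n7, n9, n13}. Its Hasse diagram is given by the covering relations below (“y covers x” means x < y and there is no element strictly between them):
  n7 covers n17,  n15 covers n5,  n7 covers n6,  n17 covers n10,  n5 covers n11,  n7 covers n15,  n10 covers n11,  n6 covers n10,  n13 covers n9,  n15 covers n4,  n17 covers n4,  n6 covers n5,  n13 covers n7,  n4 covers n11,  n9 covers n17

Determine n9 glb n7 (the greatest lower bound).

Common lower bounds of {n9, n7}: n10, n11, n17, n4.
The greatest among these is n17.

n17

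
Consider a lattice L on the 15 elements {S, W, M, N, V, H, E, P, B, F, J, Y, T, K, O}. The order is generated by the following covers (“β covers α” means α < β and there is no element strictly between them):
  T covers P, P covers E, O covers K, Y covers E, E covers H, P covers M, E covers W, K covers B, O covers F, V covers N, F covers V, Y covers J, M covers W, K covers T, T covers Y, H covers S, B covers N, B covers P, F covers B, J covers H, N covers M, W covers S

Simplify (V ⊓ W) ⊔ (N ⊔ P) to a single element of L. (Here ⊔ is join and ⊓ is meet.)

V ∧ W = W
N ∨ P = B
W ∨ B = B

B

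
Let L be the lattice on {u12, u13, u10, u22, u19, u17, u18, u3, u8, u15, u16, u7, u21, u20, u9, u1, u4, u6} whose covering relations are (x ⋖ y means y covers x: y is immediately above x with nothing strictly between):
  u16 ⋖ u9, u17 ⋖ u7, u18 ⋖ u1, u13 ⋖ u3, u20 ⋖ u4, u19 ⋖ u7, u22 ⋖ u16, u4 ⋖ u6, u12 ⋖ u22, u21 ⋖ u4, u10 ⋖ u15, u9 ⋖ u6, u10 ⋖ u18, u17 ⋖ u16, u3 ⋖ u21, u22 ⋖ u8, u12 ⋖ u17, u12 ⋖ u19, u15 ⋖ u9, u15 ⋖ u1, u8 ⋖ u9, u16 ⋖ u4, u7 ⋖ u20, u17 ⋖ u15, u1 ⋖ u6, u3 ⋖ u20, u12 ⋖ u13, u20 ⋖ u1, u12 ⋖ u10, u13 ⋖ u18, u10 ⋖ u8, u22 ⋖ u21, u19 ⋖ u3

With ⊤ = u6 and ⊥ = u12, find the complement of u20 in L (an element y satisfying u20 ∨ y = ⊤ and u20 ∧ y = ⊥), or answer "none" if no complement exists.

u8

Need y with u20 ∨ y = u6 and u20 ∧ y = u12.
Checking each element gives: u8.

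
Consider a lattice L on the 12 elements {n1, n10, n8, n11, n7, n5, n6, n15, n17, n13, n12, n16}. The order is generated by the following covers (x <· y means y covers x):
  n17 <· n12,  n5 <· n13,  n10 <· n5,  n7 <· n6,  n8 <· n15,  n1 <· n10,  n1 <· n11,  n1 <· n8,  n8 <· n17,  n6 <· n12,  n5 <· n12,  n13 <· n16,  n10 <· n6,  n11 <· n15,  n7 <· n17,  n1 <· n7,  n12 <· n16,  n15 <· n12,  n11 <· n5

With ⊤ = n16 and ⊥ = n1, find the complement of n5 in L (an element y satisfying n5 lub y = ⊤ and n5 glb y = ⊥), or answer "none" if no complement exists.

For every candidate y, either n5 ∨ y ≠ n16 or n5 ∧ y ≠ n1; no complement exists.

none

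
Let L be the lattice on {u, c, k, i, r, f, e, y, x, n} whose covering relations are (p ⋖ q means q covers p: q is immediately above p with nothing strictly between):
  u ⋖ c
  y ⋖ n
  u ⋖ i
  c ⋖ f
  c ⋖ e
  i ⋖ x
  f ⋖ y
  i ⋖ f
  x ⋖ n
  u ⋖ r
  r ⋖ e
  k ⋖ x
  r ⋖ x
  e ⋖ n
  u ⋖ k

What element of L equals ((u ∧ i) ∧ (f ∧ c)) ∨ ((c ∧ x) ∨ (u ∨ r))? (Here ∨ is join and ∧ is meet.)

r

u ∧ i = u
f ∧ c = c
u ∧ c = u
c ∧ x = u
u ∨ r = r
u ∨ r = r
u ∨ r = r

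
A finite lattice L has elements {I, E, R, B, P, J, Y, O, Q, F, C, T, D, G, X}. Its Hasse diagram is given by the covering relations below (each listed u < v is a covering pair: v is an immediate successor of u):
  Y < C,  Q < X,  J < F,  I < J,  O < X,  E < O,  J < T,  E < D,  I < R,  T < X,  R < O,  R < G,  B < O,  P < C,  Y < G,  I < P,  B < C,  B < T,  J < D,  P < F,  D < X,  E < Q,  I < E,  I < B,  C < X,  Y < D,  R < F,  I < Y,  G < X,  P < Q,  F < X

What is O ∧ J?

Common lower bounds of {O, J}: I.
The greatest among these is I.

I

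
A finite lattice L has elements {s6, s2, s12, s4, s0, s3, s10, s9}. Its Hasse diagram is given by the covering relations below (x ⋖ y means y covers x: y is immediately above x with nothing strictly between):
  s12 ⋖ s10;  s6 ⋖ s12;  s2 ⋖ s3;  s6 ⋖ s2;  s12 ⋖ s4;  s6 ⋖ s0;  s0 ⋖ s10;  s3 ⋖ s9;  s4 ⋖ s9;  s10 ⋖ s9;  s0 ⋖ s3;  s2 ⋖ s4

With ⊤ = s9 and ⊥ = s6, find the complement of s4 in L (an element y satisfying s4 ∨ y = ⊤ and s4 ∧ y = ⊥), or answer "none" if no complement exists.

s0

Need y with s4 ∨ y = s9 and s4 ∧ y = s6.
Checking each element gives: s0.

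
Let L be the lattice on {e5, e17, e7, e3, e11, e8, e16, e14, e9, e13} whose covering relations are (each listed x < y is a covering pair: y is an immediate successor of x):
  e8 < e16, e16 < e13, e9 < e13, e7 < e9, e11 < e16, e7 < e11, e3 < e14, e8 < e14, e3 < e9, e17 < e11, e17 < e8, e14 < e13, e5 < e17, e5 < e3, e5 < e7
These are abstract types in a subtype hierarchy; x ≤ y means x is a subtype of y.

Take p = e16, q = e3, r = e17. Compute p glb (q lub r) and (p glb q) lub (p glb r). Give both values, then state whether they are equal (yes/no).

q lub r = e14, so p glb (q lub r) = e16 glb e14 = e8.
p glb q = e5 and p glb r = e17, so (p glb q) lub (p glb r) = e5 lub e17 = e17.
Equal: no.

e8; e17; no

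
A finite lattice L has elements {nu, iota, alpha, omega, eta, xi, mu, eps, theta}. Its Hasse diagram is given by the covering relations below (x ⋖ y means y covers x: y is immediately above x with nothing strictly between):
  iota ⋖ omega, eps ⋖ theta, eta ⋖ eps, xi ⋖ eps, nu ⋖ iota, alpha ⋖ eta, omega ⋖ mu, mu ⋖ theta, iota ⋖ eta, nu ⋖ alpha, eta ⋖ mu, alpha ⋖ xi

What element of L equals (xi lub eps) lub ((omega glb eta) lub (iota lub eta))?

xi ∨ eps = eps
omega ∧ eta = iota
iota ∨ eta = eta
iota ∨ eta = eta
eps ∨ eta = eps

eps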